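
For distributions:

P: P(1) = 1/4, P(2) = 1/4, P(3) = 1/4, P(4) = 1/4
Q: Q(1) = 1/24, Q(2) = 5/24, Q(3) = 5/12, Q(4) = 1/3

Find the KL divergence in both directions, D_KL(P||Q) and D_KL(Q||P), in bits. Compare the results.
D_KL(P||Q) = 0.4240 bits, D_KL(Q||P) = 0.2829 bits. D_KL(P||Q) is larger than D_KL(Q||P) by 0.1411 bits; the two directions differ.

D_KL(P||Q) = Σ P(x) log₂(P(x)/Q(x))

Computing term by term:
  P(1)·log₂(P(1)/Q(1)) = (1/4)·log₂((1/4)/(1/24)) = 0.64624
  P(2)·log₂(P(2)/Q(2)) = (1/4)·log₂((1/4)/(5/24)) = 0.06576
  P(3)·log₂(P(3)/Q(3)) = (1/4)·log₂((1/4)/(5/12)) = -0.18424
  P(4)·log₂(P(4)/Q(4)) = (1/4)·log₂((1/4)/(1/3)) = -0.10376

D_KL(P||Q) = 0.64624 + 0.06576 - 0.18424 - 0.10376 = 0.42400 ≈ 0.4240 bits

D_KL(Q||P) = Σ Q(x) log₂(Q(x)/P(x))

Computing term by term:
  Q(1)·log₂(Q(1)/P(1)) = (1/24)·log₂((1/24)/(1/4)) = -0.10771
  Q(2)·log₂(Q(2)/P(2)) = (5/24)·log₂((5/24)/(1/4)) = -0.05480
  Q(3)·log₂(Q(3)/P(3)) = (5/12)·log₂((5/12)/(1/4)) = 0.30707
  Q(4)·log₂(Q(4)/P(4)) = (1/3)·log₂((1/3)/(1/4)) = 0.13835

D_KL(Q||P) = -0.10771 - 0.05480 + 0.30707 + 0.13835 = 0.28291 ≈ 0.2829 bits

These are NOT equal (difference: 0.1411 bits). KL divergence is asymmetric: D_KL(P||Q) ≠ D_KL(Q||P) in general.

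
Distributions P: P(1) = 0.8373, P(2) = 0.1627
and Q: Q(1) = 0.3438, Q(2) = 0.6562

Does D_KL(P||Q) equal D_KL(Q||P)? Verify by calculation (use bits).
D_KL(P||Q) = 0.7479 bits, D_KL(Q||P) = 0.8787 bits. No — D_KL(P||Q) ≠ D_KL(Q||P) for this pair.

D_KL(P||Q) = Σ P(x) log₂(P(x)/Q(x))

Computing term by term:
  P(1)·log₂(P(1)/Q(1)) = 0.8373·log₂(0.8373/0.3438) = 1.07524
  P(2)·log₂(P(2)/Q(2)) = 0.1627·log₂(0.1627/0.6562) = -0.32734

D_KL(P||Q) = 1.07524 - 0.32734 = 0.74790 ≈ 0.7479 bits

D_KL(Q||P) = Σ Q(x) log₂(Q(x)/P(x))

Computing term by term:
  Q(1)·log₂(Q(1)/P(1)) = 0.3438·log₂(0.3438/0.8373) = -0.44150
  Q(2)·log₂(Q(2)/P(2)) = 0.6562·log₂(0.6562/0.1627) = 1.32022

D_KL(Q||P) = -0.44150 + 1.32022 = 0.87872 ≈ 0.8787 bits

These are NOT equal (difference: 0.1308 bits). KL divergence is asymmetric: D_KL(P||Q) ≠ D_KL(Q||P) in general.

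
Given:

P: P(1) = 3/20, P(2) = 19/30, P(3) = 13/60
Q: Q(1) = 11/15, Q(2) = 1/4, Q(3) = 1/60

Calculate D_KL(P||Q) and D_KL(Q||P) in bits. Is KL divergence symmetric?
D_KL(P||Q) = 1.3077 bits, D_KL(Q||P) = 1.2820 bits. No, KL divergence is not symmetric.

D_KL(P||Q) = Σ P(x) log₂(P(x)/Q(x))

Computing term by term:
  P(1)·log₂(P(1)/Q(1)) = (3/20)·log₂((3/20)/(11/15)) = -0.34343
  P(2)·log₂(P(2)/Q(2)) = (19/30)·log₂((19/30)/(1/4)) = 0.84932
  P(3)·log₂(P(3)/Q(3)) = (13/60)·log₂((13/60)/(1/60)) = 0.80176

D_KL(P||Q) = -0.34343 + 0.84932 + 0.80176 = 1.30765 ≈ 1.3077 bits

D_KL(Q||P) = Σ Q(x) log₂(Q(x)/P(x))

Computing term by term:
  Q(1)·log₂(Q(1)/P(1)) = (11/15)·log₂((11/15)/(3/20)) = 1.67897
  Q(2)·log₂(Q(2)/P(2)) = (1/4)·log₂((1/4)/(19/30)) = -0.33526
  Q(3)·log₂(Q(3)/P(3)) = (1/60)·log₂((1/60)/(13/60)) = -0.06167

D_KL(Q||P) = 1.67897 - 0.33526 - 0.06167 = 1.28204 ≈ 1.2820 bits

These are NOT equal (difference: 0.0257 bits). KL divergence is asymmetric: D_KL(P||Q) ≠ D_KL(Q||P) in general.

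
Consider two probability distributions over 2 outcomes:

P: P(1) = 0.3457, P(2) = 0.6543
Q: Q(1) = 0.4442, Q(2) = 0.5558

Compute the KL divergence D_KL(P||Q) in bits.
0.0290 bits

D_KL(P||Q) = Σ P(x) log₂(P(x)/Q(x))

Computing term by term:
  P(1)·log₂(P(1)/Q(1)) = 0.3457·log₂(0.3457/0.4442) = -0.12504
  P(2)·log₂(P(2)/Q(2)) = 0.6543·log₂(0.6543/0.5558) = 0.15401

D_KL(P||Q) = -0.12504 + 0.15401 = 0.02897 ≈ 0.0290 bits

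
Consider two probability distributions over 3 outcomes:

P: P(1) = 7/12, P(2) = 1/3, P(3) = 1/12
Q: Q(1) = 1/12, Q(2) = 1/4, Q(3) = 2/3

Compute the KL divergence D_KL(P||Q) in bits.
1.5260 bits

D_KL(P||Q) = Σ P(x) log₂(P(x)/Q(x))

Computing term by term:
  P(1)·log₂(P(1)/Q(1)) = (7/12)·log₂((7/12)/(1/12)) = 1.63762
  P(2)·log₂(P(2)/Q(2)) = (1/3)·log₂((1/3)/(1/4)) = 0.13835
  P(3)·log₂(P(3)/Q(3)) = (1/12)·log₂((1/12)/(2/3)) = -0.25000

D_KL(P||Q) = 1.63762 + 0.13835 - 0.25000 = 1.52597 ≈ 1.5260 bits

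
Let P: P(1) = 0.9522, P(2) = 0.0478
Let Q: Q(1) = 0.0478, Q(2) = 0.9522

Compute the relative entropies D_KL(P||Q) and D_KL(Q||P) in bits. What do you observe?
D_KL(P||Q) = 3.9036 bits, D_KL(Q||P) = 3.9036 bits. The two directions give the same value here, because Q is a self-inverse relabeling of P; in general KL divergence is asymmetric.

D_KL(P||Q) = Σ P(x) log₂(P(x)/Q(x))

Computing term by term:
  P(1)·log₂(P(1)/Q(1)) = 0.9522·log₂(0.9522/0.0478) = 4.10987
  P(2)·log₂(P(2)/Q(2)) = 0.0478·log₂(0.0478/0.9522) = -0.20631

D_KL(P||Q) = 4.10987 - 0.20631 = 3.90356 ≈ 3.9036 bits

D_KL(Q||P) = Σ Q(x) log₂(Q(x)/P(x))

Computing term by term:
  Q(1)·log₂(Q(1)/P(1)) = 0.0478·log₂(0.0478/0.9522) = -0.20631
  Q(2)·log₂(Q(2)/P(2)) = 0.9522·log₂(0.9522/0.0478) = 4.10987

D_KL(Q||P) = -0.20631 + 4.10987 = 3.90356 ≈ 3.9036 bits

These ARE equal here. Q is P with outcomes relabeled (Q(1) = P(2), Q(2) = P(1)) by a relabeling that is its own inverse, so the two sums contain exactly the same terms in a different order. This is a special case — KL divergence is not symmetric in general: D_KL(P||Q) ≠ D_KL(Q||P) for most P, Q.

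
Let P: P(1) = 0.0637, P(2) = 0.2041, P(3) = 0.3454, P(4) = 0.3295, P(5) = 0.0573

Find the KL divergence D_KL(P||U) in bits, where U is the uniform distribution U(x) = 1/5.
0.3071 bits

U(i) = 1/5 for all i

D_KL(P||U) = Σ P(x) log₂(P(x) / (1/5))
           = Σ P(x) log₂(P(x)) + log₂(5)
           = log₂(5) - H(P)

H(P) = -Σ P(x) log₂(P(x)):
  -P(1)·log₂(P(1)) = -(0.0637)·log₂(0.0637) = 0.25305
  -P(2)·log₂(P(2)) = -(0.2041)·log₂(0.2041) = 0.46793
  -P(3)·log₂(P(3)) = -(0.3454)·log₂(0.3454) = 0.52973
  -P(4)·log₂(P(4)) = -(0.3295)·log₂(0.3295) = 0.52774
  -P(5)·log₂(P(5)) = -(0.0573)·log₂(0.0573) = 0.23638
H(P) = 0.25305 + 0.46793 + 0.52973 + 0.52774 + 0.23638 = 2.01483 bits

log₂(5) = 2.32193 bits

D_KL(P||U) = 2.32193 - 2.01483 = 0.30710 ≈ 0.3071 bits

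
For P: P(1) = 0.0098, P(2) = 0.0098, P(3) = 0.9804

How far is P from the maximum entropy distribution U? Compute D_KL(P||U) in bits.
1.4262 bits

U(i) = 1/3 for all i

D_KL(P||U) = Σ P(x) log₂(P(x) / (1/3))
           = Σ P(x) log₂(P(x)) + log₂(3)
           = log₂(3) - H(P)

H(P) = -Σ P(x) log₂(P(x)):
  -P(1)·log₂(P(1)) = -(0.0098)·log₂(0.0098) = 0.06540
  -P(2)·log₂(P(2)) = -(0.0098)·log₂(0.0098) = 0.06540
  -P(3)·log₂(P(3)) = -(0.9804)·log₂(0.9804) = 0.02800
H(P) = 0.06540 + 0.06540 + 0.02800 = 0.15880 bits

log₂(3) = 1.58496 bits

D_KL(P||U) = 1.58496 - 0.15880 = 1.42616 ≈ 1.4262 bits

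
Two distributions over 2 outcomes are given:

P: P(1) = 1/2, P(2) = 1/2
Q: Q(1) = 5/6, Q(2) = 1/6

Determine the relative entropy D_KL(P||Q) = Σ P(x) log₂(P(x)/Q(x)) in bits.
0.4240 bits

D_KL(P||Q) = Σ P(x) log₂(P(x)/Q(x))

Computing term by term:
  P(1)·log₂(P(1)/Q(1)) = (1/2)·log₂((1/2)/(5/6)) = -0.36848
  P(2)·log₂(P(2)/Q(2)) = (1/2)·log₂((1/2)/(1/6)) = 0.79248

D_KL(P||Q) = -0.36848 + 0.79248 = 0.42400 ≈ 0.4240 bits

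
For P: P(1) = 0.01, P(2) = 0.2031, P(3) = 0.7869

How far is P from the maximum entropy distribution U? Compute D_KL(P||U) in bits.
0.7794 bits

U(i) = 1/3 for all i

D_KL(P||U) = Σ P(x) log₂(P(x) / (1/3))
           = Σ P(x) log₂(P(x)) + log₂(3)
           = log₂(3) - H(P)

H(P) = -Σ P(x) log₂(P(x)):
  -P(1)·log₂(P(1)) = -(0.01)·log₂(0.01) = 0.06644
  -P(2)·log₂(P(2)) = -(0.2031)·log₂(0.2031) = 0.46708
  -P(3)·log₂(P(3)) = -(0.7869)·log₂(0.7869) = 0.27207
H(P) = 0.06644 + 0.46708 + 0.27207 = 0.80559 bits

log₂(3) = 1.58496 bits

D_KL(P||U) = 1.58496 - 0.80559 = 0.77937 ≈ 0.7794 bits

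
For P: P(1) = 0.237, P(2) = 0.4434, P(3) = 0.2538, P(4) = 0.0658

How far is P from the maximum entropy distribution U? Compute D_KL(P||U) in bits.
0.2271 bits

U(i) = 1/4 for all i

D_KL(P||U) = Σ P(x) log₂(P(x) / (1/4))
           = Σ P(x) log₂(P(x)) + log₂(4)
           = log₂(4) - H(P)

H(P) = -Σ P(x) log₂(P(x)):
  -P(1)·log₂(P(1)) = -(0.237)·log₂(0.237) = 0.49226
  -P(2)·log₂(P(2)) = -(0.4434)·log₂(0.4434) = 0.52025
  -P(3)·log₂(P(3)) = -(0.2538)·log₂(0.2538) = 0.50208
  -P(4)·log₂(P(4)) = -(0.0658)·log₂(0.0658) = 0.25832
H(P) = 0.49226 + 0.52025 + 0.50208 + 0.25832 = 1.77291 bits

log₂(4) = 2.00000 bits

D_KL(P||U) = 2.00000 - 1.77291 = 0.22709 ≈ 0.2271 bits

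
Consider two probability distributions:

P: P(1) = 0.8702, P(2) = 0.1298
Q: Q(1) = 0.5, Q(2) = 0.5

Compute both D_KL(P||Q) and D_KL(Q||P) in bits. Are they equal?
D_KL(P||Q) = 0.4431 bits, D_KL(Q||P) = 0.5731 bits. No, they are not equal.

D_KL(P||Q) = Σ P(x) log₂(P(x)/Q(x))

Computing term by term:
  P(1)·log₂(P(1)/Q(1)) = 0.8702·log₂(0.8702/0.5) = 0.69565
  P(2)·log₂(P(2)/Q(2)) = 0.1298·log₂(0.1298/0.5) = -0.25254

D_KL(P||Q) = 0.69565 - 0.25254 = 0.44311 ≈ 0.4431 bits

D_KL(Q||P) = Σ Q(x) log₂(Q(x)/P(x))

Computing term by term:
  Q(1)·log₂(Q(1)/P(1)) = 0.5·log₂(0.5/0.8702) = -0.39971
  Q(2)·log₂(Q(2)/P(2)) = 0.5·log₂(0.5/0.1298) = 0.97282

D_KL(Q||P) = -0.39971 + 0.97282 = 0.57311 ≈ 0.5731 bits

These are NOT equal (difference: 0.1300 bits). KL divergence is asymmetric: D_KL(P||Q) ≠ D_KL(Q||P) in general.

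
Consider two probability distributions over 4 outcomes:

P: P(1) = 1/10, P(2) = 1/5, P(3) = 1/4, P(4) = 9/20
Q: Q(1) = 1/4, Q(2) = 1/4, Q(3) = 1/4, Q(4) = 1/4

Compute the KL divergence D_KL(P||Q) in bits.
0.1850 bits

D_KL(P||Q) = Σ P(x) log₂(P(x)/Q(x))

Computing term by term:
  P(1)·log₂(P(1)/Q(1)) = (1/10)·log₂((1/10)/(1/4)) = -0.13219
  P(2)·log₂(P(2)/Q(2)) = (1/5)·log₂((1/5)/(1/4)) = -0.06439
  P(3)·log₂(P(3)/Q(3)) = (1/4)·log₂((1/4)/(1/4)) = 0.00000
  P(4)·log₂(P(4)/Q(4)) = (9/20)·log₂((9/20)/(1/4)) = 0.38160

D_KL(P||Q) = -0.13219 - 0.06439 + 0.00000 + 0.38160 = 0.18502 ≈ 0.1850 bits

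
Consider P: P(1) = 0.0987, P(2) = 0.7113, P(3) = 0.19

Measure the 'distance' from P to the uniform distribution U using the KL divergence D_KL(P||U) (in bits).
0.4504 bits

U(i) = 1/3 for all i

D_KL(P||U) = Σ P(x) log₂(P(x) / (1/3))
           = Σ P(x) log₂(P(x)) + log₂(3)
           = log₂(3) - H(P)

H(P) = -Σ P(x) log₂(P(x)):
  -P(1)·log₂(P(1)) = -(0.0987)·log₂(0.0987) = 0.32974
  -P(2)·log₂(P(2)) = -(0.7113)·log₂(0.7113) = 0.34958
  -P(3)·log₂(P(3)) = -(0.19)·log₂(0.19) = 0.45523
H(P) = 0.32974 + 0.34958 + 0.45523 = 1.13455 bits

log₂(3) = 1.58496 bits

D_KL(P||U) = 1.58496 - 1.13455 = 0.45041 ≈ 0.4504 bits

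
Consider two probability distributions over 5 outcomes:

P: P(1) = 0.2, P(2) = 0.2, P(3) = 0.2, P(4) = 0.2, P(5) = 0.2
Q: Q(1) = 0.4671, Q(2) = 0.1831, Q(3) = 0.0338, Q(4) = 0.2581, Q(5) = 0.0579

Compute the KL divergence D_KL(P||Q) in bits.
0.5778 bits

D_KL(P||Q) = Σ P(x) log₂(P(x)/Q(x))

Computing term by term:
  P(1)·log₂(P(1)/Q(1)) = 0.2·log₂(0.2/0.4671) = -0.24475
  P(2)·log₂(P(2)/Q(2)) = 0.2·log₂(0.2/0.1831) = 0.02547
  P(3)·log₂(P(3)/Q(3)) = 0.2·log₂(0.2/0.0338) = 0.51298
  P(4)·log₂(P(4)/Q(4)) = 0.2·log₂(0.2/0.2581) = -0.07359
  P(5)·log₂(P(5)/Q(5)) = 0.2·log₂(0.2/0.0579) = 0.35767

D_KL(P||Q) = -0.24475 + 0.02547 + 0.51298 - 0.07359 + 0.35767 = 0.57778 ≈ 0.5778 bits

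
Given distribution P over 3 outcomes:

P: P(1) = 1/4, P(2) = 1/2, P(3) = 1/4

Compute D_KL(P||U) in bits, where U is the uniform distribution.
0.0850 bits

U(i) = 1/3 for all i

D_KL(P||U) = Σ P(x) log₂(P(x) / (1/3))
           = Σ P(x) log₂(P(x)) + log₂(3)
           = log₂(3) - H(P)

H(P) = -Σ P(x) log₂(P(x)):
  -P(1)·log₂(P(1)) = -(1/4)·log₂(1/4) = 0.50000
  -P(2)·log₂(P(2)) = -(1/2)·log₂(1/2) = 0.50000
  -P(3)·log₂(P(3)) = -(1/4)·log₂(1/4) = 0.50000
H(P) = 0.50000 + 0.50000 + 0.50000 = 1.50000 bits

log₂(3) = 1.58496 bits

D_KL(P||U) = 1.58496 - 1.50000 = 0.08496 ≈ 0.0850 bits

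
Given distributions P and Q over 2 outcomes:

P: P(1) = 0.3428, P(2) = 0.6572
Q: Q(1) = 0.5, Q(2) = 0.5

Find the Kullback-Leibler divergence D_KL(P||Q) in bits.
0.0725 bits

D_KL(P||Q) = Σ P(x) log₂(P(x)/Q(x))

Computing term by term:
  P(1)·log₂(P(1)/Q(1)) = 0.3428·log₂(0.3428/0.5) = -0.18668
  P(2)·log₂(P(2)/Q(2)) = 0.6572·log₂(0.6572/0.5) = 0.25920

D_KL(P||Q) = -0.18668 + 0.25920 = 0.07252 ≈ 0.0725 bits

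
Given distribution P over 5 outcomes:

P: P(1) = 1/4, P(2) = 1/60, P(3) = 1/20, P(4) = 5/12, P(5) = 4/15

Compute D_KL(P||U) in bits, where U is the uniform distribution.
0.4726 bits

U(i) = 1/5 for all i

D_KL(P||U) = Σ P(x) log₂(P(x) / (1/5))
           = Σ P(x) log₂(P(x)) + log₂(5)
           = log₂(5) - H(P)

H(P) = -Σ P(x) log₂(P(x)):
  -P(1)·log₂(P(1)) = -(1/4)·log₂(1/4) = 0.50000
  -P(2)·log₂(P(2)) = -(1/60)·log₂(1/60) = 0.09845
  -P(3)·log₂(P(3)) = -(1/20)·log₂(1/20) = 0.21610
  -P(4)·log₂(P(4)) = -(5/12)·log₂(5/12) = 0.52626
  -P(5)·log₂(P(5)) = -(4/15)·log₂(4/15) = 0.50850
H(P) = 0.50000 + 0.09845 + 0.21610 + 0.52626 + 0.50850 = 1.84931 bits

log₂(5) = 2.32193 bits

D_KL(P||U) = 2.32193 - 1.84931 = 0.47262 ≈ 0.4726 bits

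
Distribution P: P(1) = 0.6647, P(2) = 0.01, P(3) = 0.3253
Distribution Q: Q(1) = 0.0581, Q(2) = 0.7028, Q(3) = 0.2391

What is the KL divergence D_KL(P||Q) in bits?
2.4203 bits

D_KL(P||Q) = Σ P(x) log₂(P(x)/Q(x))

Computing term by term:
  P(1)·log₂(P(1)/Q(1)) = 0.6647·log₂(0.6647/0.0581) = 2.33715
  P(2)·log₂(P(2)/Q(2)) = 0.01·log₂(0.01/0.7028) = -0.06135
  P(3)·log₂(P(3)/Q(3)) = 0.3253·log₂(0.3253/0.2391) = 0.14448

D_KL(P||Q) = 2.33715 - 0.06135 + 0.14448 = 2.42028 ≈ 2.4203 bits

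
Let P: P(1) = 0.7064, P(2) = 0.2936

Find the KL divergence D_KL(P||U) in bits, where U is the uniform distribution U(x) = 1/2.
0.1267 bits

U(i) = 1/2 for all i

D_KL(P||U) = Σ P(x) log₂(P(x) / (1/2))
           = Σ P(x) log₂(P(x)) + log₂(2)
           = log₂(2) - H(P)

H(P) = -Σ P(x) log₂(P(x)):
  -P(1)·log₂(P(1)) = -(0.7064)·log₂(0.7064) = 0.35422
  -P(2)·log₂(P(2)) = -(0.2936)·log₂(0.2936) = 0.51911
H(P) = 0.35422 + 0.51911 = 0.87333 bits

log₂(2) = 1.00000 bits

D_KL(P||U) = 1.00000 - 0.87333 = 0.12667 ≈ 0.1267 bits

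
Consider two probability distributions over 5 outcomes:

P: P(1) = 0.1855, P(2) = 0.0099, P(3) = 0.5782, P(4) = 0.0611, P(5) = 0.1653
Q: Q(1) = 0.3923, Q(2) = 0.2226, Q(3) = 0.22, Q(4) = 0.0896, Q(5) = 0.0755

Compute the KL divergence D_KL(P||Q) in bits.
0.7143 bits

D_KL(P||Q) = Σ P(x) log₂(P(x)/Q(x))

Computing term by term:
  P(1)·log₂(P(1)/Q(1)) = 0.1855·log₂(0.1855/0.3923) = -0.20044
  P(2)·log₂(P(2)/Q(2)) = 0.0099·log₂(0.0099/0.2226) = -0.04446
  P(3)·log₂(P(3)/Q(3)) = 0.5782·log₂(0.5782/0.22) = 0.80605
  P(4)·log₂(P(4)/Q(4)) = 0.0611·log₂(0.0611/0.0896) = -0.03375
  P(5)·log₂(P(5)/Q(5)) = 0.1653·log₂(0.1653/0.0755) = 0.18688

D_KL(P||Q) = -0.20044 - 0.04446 + 0.80605 - 0.03375 + 0.18688 = 0.71428 ≈ 0.7143 bits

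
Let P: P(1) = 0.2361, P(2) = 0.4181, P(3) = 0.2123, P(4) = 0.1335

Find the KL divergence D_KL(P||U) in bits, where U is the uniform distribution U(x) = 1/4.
0.1198 bits

U(i) = 1/4 for all i

D_KL(P||U) = Σ P(x) log₂(P(x) / (1/4))
           = Σ P(x) log₂(P(x)) + log₂(4)
           = log₂(4) - H(P)

H(P) = -Σ P(x) log₂(P(x)):
  -P(1)·log₂(P(1)) = -(0.2361)·log₂(0.2361) = 0.49169
  -P(2)·log₂(P(2)) = -(0.4181)·log₂(0.4181) = 0.52600
  -P(3)·log₂(P(3)) = -(0.2123)·log₂(0.2123) = 0.47467
  -P(4)·log₂(P(4)) = -(0.1335)·log₂(0.1335) = 0.38783
H(P) = 0.49169 + 0.52600 + 0.47467 + 0.38783 = 1.88019 bits

log₂(4) = 2.00000 bits

D_KL(P||U) = 2.00000 - 1.88019 = 0.11981 ≈ 0.1198 bits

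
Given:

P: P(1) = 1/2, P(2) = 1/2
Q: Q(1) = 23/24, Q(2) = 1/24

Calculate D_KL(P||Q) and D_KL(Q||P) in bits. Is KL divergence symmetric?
D_KL(P||Q) = 1.3232 bits, D_KL(Q||P) = 0.7501 bits. No, KL divergence is not symmetric.

D_KL(P||Q) = Σ P(x) log₂(P(x)/Q(x))

Computing term by term:
  P(1)·log₂(P(1)/Q(1)) = (1/2)·log₂((1/2)/(23/24)) = -0.46930
  P(2)·log₂(P(2)/Q(2)) = (1/2)·log₂((1/2)/(1/24)) = 1.79248

D_KL(P||Q) = -0.46930 + 1.79248 = 1.32318 ≈ 1.3232 bits

D_KL(Q||P) = Σ Q(x) log₂(Q(x)/P(x))

Computing term by term:
  Q(1)·log₂(Q(1)/P(1)) = (23/24)·log₂((23/24)/(1/2)) = 0.89949
  Q(2)·log₂(Q(2)/P(2)) = (1/24)·log₂((1/24)/(1/2)) = -0.14937

D_KL(Q||P) = 0.89949 - 0.14937 = 0.75012 ≈ 0.7501 bits

These are NOT equal (difference: 0.5731 bits). KL divergence is asymmetric: D_KL(P||Q) ≠ D_KL(Q||P) in general.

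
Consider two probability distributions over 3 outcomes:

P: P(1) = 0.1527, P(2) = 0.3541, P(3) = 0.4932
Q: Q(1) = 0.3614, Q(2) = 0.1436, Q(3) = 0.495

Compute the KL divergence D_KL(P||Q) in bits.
0.2687 bits

D_KL(P||Q) = Σ P(x) log₂(P(x)/Q(x))

Computing term by term:
  P(1)·log₂(P(1)/Q(1)) = 0.1527·log₂(0.1527/0.3614) = -0.18979
  P(2)·log₂(P(2)/Q(2)) = 0.3541·log₂(0.3541/0.1436) = 0.46107
  P(3)·log₂(P(3)/Q(3)) = 0.4932·log₂(0.4932/0.495) = -0.00259

D_KL(P||Q) = -0.18979 + 0.46107 - 0.00259 = 0.26869 ≈ 0.2687 bits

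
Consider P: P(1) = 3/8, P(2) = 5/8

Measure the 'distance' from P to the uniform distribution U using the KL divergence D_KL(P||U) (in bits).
0.0456 bits

U(i) = 1/2 for all i

D_KL(P||U) = Σ P(x) log₂(P(x) / (1/2))
           = Σ P(x) log₂(P(x)) + log₂(2)
           = log₂(2) - H(P)

H(P) = -Σ P(x) log₂(P(x)):
  -P(1)·log₂(P(1)) = -(3/8)·log₂(3/8) = 0.53064
  -P(2)·log₂(P(2)) = -(5/8)·log₂(5/8) = 0.42379
H(P) = 0.53064 + 0.42379 = 0.95443 bits

log₂(2) = 1.00000 bits

D_KL(P||U) = 1.00000 - 0.95443 = 0.04557 ≈ 0.0456 bits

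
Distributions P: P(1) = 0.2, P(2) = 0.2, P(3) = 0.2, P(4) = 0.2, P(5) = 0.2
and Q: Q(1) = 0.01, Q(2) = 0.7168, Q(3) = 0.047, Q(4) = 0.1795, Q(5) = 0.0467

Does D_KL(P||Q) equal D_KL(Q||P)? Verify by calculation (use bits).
D_KL(P||Q) = 1.3648 bits, D_KL(Q||P) = 1.0526 bits. No — D_KL(P||Q) ≠ D_KL(Q||P) for this pair.

D_KL(P||Q) = Σ P(x) log₂(P(x)/Q(x))

Computing term by term:
  P(1)·log₂(P(1)/Q(1)) = 0.2·log₂(0.2/0.01) = 0.86439
  P(2)·log₂(P(2)/Q(2)) = 0.2·log₂(0.2/0.7168) = -0.36831
  P(3)·log₂(P(3)/Q(3)) = 0.2·log₂(0.2/0.047) = 0.41785
  P(4)·log₂(P(4)/Q(4)) = 0.2·log₂(0.2/0.1795) = 0.03120
  P(5)·log₂(P(5)/Q(5)) = 0.2·log₂(0.2/0.0467) = 0.41970

D_KL(P||Q) = 0.86439 - 0.36831 + 0.41785 + 0.03120 + 0.41970 = 1.36483 ≈ 1.3648 bits

D_KL(Q||P) = Σ Q(x) log₂(Q(x)/P(x))

Computing term by term:
  Q(1)·log₂(Q(1)/P(1)) = 0.01·log₂(0.01/0.2) = -0.04322
  Q(2)·log₂(Q(2)/P(2)) = 0.7168·log₂(0.7168/0.2) = 1.32004
  Q(3)·log₂(Q(3)/P(3)) = 0.047·log₂(0.047/0.2) = -0.09820
  Q(4)·log₂(Q(4)/P(4)) = 0.1795·log₂(0.1795/0.2) = -0.02800
  Q(5)·log₂(Q(5)/P(5)) = 0.0467·log₂(0.0467/0.2) = -0.09800

D_KL(Q||P) = -0.04322 + 1.32004 - 0.09820 - 0.02800 - 0.09800 = 1.05262 ≈ 1.0526 bits

These are NOT equal (difference: 0.3122 bits). KL divergence is asymmetric: D_KL(P||Q) ≠ D_KL(Q||P) in general.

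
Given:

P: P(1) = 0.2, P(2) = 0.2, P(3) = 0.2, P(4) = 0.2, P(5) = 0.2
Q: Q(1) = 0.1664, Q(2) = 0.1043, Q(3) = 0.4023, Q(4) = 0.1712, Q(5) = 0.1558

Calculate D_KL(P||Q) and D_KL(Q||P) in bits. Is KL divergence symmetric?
D_KL(P||Q) = 0.1562 bits, D_KL(Q||P) = 0.1690 bits. No, KL divergence is not symmetric.

D_KL(P||Q) = Σ P(x) log₂(P(x)/Q(x))

Computing term by term:
  P(1)·log₂(P(1)/Q(1)) = 0.2·log₂(0.2/0.1664) = 0.05307
  P(2)·log₂(P(2)/Q(2)) = 0.2·log₂(0.2/0.1043) = 0.18785
  P(3)·log₂(P(3)/Q(3)) = 0.2·log₂(0.2/0.4023) = -0.20165
  P(4)·log₂(P(4)/Q(4)) = 0.2·log₂(0.2/0.1712) = 0.04486
  P(5)·log₂(P(5)/Q(5)) = 0.2·log₂(0.2/0.1558) = 0.07206

D_KL(P||Q) = 0.05307 + 0.18785 - 0.20165 + 0.04486 + 0.07206 = 0.15619 ≈ 0.1562 bits

D_KL(Q||P) = Σ Q(x) log₂(Q(x)/P(x))

Computing term by term:
  Q(1)·log₂(Q(1)/P(1)) = 0.1664·log₂(0.1664/0.2) = -0.04415
  Q(2)·log₂(Q(2)/P(2)) = 0.1043·log₂(0.1043/0.2) = -0.09796
  Q(3)·log₂(Q(3)/P(3)) = 0.4023·log₂(0.4023/0.2) = 0.40563
  Q(4)·log₂(Q(4)/P(4)) = 0.1712·log₂(0.1712/0.2) = -0.03840
  Q(5)·log₂(Q(5)/P(5)) = 0.1558·log₂(0.1558/0.2) = -0.05614

D_KL(Q||P) = -0.04415 - 0.09796 + 0.40563 - 0.03840 - 0.05614 = 0.16898 ≈ 0.1690 bits

These are NOT equal (difference: 0.0128 bits). KL divergence is asymmetric: D_KL(P||Q) ≠ D_KL(Q||P) in general.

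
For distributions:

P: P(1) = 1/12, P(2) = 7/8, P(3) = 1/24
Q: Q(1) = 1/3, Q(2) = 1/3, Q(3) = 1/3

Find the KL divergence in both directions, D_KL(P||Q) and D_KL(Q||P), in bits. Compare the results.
D_KL(P||Q) = 0.9266 bits, D_KL(Q||P) = 1.2026 bits. D_KL(Q||P) is larger than D_KL(P||Q) by 0.2760 bits; the two directions differ.

D_KL(P||Q) = Σ P(x) log₂(P(x)/Q(x))

Computing term by term:
  P(1)·log₂(P(1)/Q(1)) = (1/12)·log₂((1/12)/(1/3)) = -0.16667
  P(2)·log₂(P(2)/Q(2)) = (7/8)·log₂((7/8)/(1/3)) = 1.21828
  P(3)·log₂(P(3)/Q(3)) = (1/24)·log₂((1/24)/(1/3)) = -0.12500

D_KL(P||Q) = -0.16667 + 1.21828 - 0.12500 = 0.92661 ≈ 0.9266 bits

D_KL(Q||P) = Σ Q(x) log₂(Q(x)/P(x))

Computing term by term:
  Q(1)·log₂(Q(1)/P(1)) = (1/3)·log₂((1/3)/(1/12)) = 0.66667
  Q(2)·log₂(Q(2)/P(2)) = (1/3)·log₂((1/3)/(7/8)) = -0.46411
  Q(3)·log₂(Q(3)/P(3)) = (1/3)·log₂((1/3)/(1/24)) = 1.00000

D_KL(Q||P) = 0.66667 - 0.46411 + 1.00000 = 1.20256 ≈ 1.2026 bits

These are NOT equal (difference: 0.2760 bits). KL divergence is asymmetric: D_KL(P||Q) ≠ D_KL(Q||P) in general.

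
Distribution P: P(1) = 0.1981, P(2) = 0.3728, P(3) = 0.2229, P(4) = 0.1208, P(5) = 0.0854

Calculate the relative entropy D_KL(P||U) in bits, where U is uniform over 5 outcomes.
0.1743 bits

U(i) = 1/5 for all i

D_KL(P||U) = Σ P(x) log₂(P(x) / (1/5))
           = Σ P(x) log₂(P(x)) + log₂(5)
           = log₂(5) - H(P)

H(P) = -Σ P(x) log₂(P(x)):
  -P(1)·log₂(P(1)) = -(0.1981)·log₂(0.1981) = 0.46270
  -P(2)·log₂(P(2)) = -(0.3728)·log₂(0.3728) = 0.53069
  -P(3)·log₂(P(3)) = -(0.2229)·log₂(0.2229) = 0.48270
  -P(4)·log₂(P(4)) = -(0.1208)·log₂(0.1208) = 0.36836
  -P(5)·log₂(P(5)) = -(0.0854)·log₂(0.0854) = 0.30314
H(P) = 0.46270 + 0.53069 + 0.48270 + 0.36836 + 0.30314 = 2.14759 bits

log₂(5) = 2.32193 bits

D_KL(P||U) = 2.32193 - 2.14759 = 0.17434 ≈ 0.1743 bits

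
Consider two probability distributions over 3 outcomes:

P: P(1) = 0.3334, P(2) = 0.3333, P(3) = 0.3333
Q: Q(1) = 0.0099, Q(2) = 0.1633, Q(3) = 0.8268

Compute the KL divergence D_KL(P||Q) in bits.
1.5978 bits

D_KL(P||Q) = Σ P(x) log₂(P(x)/Q(x))

Computing term by term:
  P(1)·log₂(P(1)/Q(1)) = 0.3334·log₂(0.3334/0.0099) = 1.69157
  P(2)·log₂(P(2)/Q(2)) = 0.3333·log₂(0.3333/0.1633) = 0.34306
  P(3)·log₂(P(3)/Q(3)) = 0.3333·log₂(0.3333/0.8268) = -0.43686

D_KL(P||Q) = 1.69157 + 0.34306 - 0.43686 = 1.59777 ≈ 1.5978 bits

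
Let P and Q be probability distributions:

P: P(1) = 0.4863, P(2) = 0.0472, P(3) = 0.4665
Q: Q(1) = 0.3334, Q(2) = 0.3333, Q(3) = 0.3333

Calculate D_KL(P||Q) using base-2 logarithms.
0.3580 bits

D_KL(P||Q) = Σ P(x) log₂(P(x)/Q(x))

Computing term by term:
  P(1)·log₂(P(1)/Q(1)) = 0.4863·log₂(0.4863/0.3334) = 0.26484
  P(2)·log₂(P(2)/Q(2)) = 0.0472·log₂(0.0472/0.3333) = -0.13310
  P(3)·log₂(P(3)/Q(3)) = 0.4665·log₂(0.4665/0.3333) = 0.22628

D_KL(P||Q) = 0.26484 - 0.13310 + 0.22628 = 0.35802 ≈ 0.3580 bits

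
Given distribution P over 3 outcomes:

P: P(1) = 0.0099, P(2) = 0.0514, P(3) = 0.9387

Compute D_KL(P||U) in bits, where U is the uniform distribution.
1.2133 bits

U(i) = 1/3 for all i

D_KL(P||U) = Σ P(x) log₂(P(x) / (1/3))
           = Σ P(x) log₂(P(x)) + log₂(3)
           = log₂(3) - H(P)

H(P) = -Σ P(x) log₂(P(x)):
  -P(1)·log₂(P(1)) = -(0.0099)·log₂(0.0099) = 0.06592
  -P(2)·log₂(P(2)) = -(0.0514)·log₂(0.0514) = 0.22010
  -P(3)·log₂(P(3)) = -(0.9387)·log₂(0.9387) = 0.08567
H(P) = 0.06592 + 0.22010 + 0.08567 = 0.37169 bits

log₂(3) = 1.58496 bits

D_KL(P||U) = 1.58496 - 0.37169 = 1.21327 ≈ 1.2133 bits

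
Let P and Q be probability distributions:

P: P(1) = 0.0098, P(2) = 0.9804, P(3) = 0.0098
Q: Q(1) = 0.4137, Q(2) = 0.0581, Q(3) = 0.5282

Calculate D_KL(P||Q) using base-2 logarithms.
3.8876 bits

D_KL(P||Q) = Σ P(x) log₂(P(x)/Q(x))

Computing term by term:
  P(1)·log₂(P(1)/Q(1)) = 0.0098·log₂(0.0098/0.4137) = -0.05292
  P(2)·log₂(P(2)/Q(2)) = 0.9804·log₂(0.9804/0.0581) = 3.99686
  P(3)·log₂(P(3)/Q(3)) = 0.0098·log₂(0.0098/0.5282) = -0.05637

D_KL(P||Q) = -0.05292 + 3.99686 - 0.05637 = 3.88757 ≈ 3.8876 bits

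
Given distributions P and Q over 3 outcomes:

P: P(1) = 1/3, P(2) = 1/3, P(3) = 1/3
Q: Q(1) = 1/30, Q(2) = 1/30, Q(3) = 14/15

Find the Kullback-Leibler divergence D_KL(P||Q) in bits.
1.7195 bits

D_KL(P||Q) = Σ P(x) log₂(P(x)/Q(x))

Computing term by term:
  P(1)·log₂(P(1)/Q(1)) = (1/3)·log₂((1/3)/(1/30)) = 1.10731
  P(2)·log₂(P(2)/Q(2)) = (1/3)·log₂((1/3)/(1/30)) = 1.10731
  P(3)·log₂(P(3)/Q(3)) = (1/3)·log₂((1/3)/(14/15)) = -0.49514

D_KL(P||Q) = 1.10731 + 1.10731 - 0.49514 = 1.71948 ≈ 1.7195 bits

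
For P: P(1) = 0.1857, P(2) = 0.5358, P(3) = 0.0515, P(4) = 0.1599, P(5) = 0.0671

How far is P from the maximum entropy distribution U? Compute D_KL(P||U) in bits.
0.4837 bits

U(i) = 1/5 for all i

D_KL(P||U) = Σ P(x) log₂(P(x) / (1/5))
           = Σ P(x) log₂(P(x)) + log₂(5)
           = log₂(5) - H(P)

H(P) = -Σ P(x) log₂(P(x)):
  -P(1)·log₂(P(1)) = -(0.1857)·log₂(0.1857) = 0.45106
  -P(2)·log₂(P(2)) = -(0.5358)·log₂(0.5358) = 0.48235
  -P(3)·log₂(P(3)) = -(0.0515)·log₂(0.0515) = 0.22038
  -P(4)·log₂(P(4)) = -(0.1599)·log₂(0.1599) = 0.42290
  -P(5)·log₂(P(5)) = -(0.0671)·log₂(0.0671) = 0.26153
H(P) = 0.45106 + 0.48235 + 0.22038 + 0.42290 + 0.26153 = 1.83822 bits

log₂(5) = 2.32193 bits

D_KL(P||U) = 2.32193 - 1.83822 = 0.48371 ≈ 0.4837 bits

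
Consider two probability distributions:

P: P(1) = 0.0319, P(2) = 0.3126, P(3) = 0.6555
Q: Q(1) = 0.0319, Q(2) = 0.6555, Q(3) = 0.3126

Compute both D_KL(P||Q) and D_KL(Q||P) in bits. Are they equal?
D_KL(P||Q) = 0.3663 bits, D_KL(Q||P) = 0.3663 bits. Yes, in this case they are equal (although KL divergence is not symmetric in general).

D_KL(P||Q) = Σ P(x) log₂(P(x)/Q(x))

Computing term by term:
  P(1)·log₂(P(1)/Q(1)) = 0.0319·log₂(0.0319/0.0319) = 0.00000
  P(2)·log₂(P(2)/Q(2)) = 0.3126·log₂(0.3126/0.6555) = -0.33394
  P(3)·log₂(P(3)/Q(3)) = 0.6555·log₂(0.6555/0.3126) = 0.70026

D_KL(P||Q) = 0.00000 - 0.33394 + 0.70026 = 0.36632 ≈ 0.3663 bits

D_KL(Q||P) = Σ Q(x) log₂(Q(x)/P(x))

Computing term by term:
  Q(1)·log₂(Q(1)/P(1)) = 0.0319·log₂(0.0319/0.0319) = 0.00000
  Q(2)·log₂(Q(2)/P(2)) = 0.6555·log₂(0.6555/0.3126) = 0.70026
  Q(3)·log₂(Q(3)/P(3)) = 0.3126·log₂(0.3126/0.6555) = -0.33394

D_KL(Q||P) = 0.00000 + 0.70026 - 0.33394 = 0.36632 ≈ 0.3663 bits

These ARE equal here. Q is P with outcomes relabeled (Q(2) = P(3), Q(3) = P(2)) by a relabeling that is its own inverse, so the two sums contain exactly the same terms in a different order. This is a special case — KL divergence is not symmetric in general: D_KL(P||Q) ≠ D_KL(Q||P) for most P, Q.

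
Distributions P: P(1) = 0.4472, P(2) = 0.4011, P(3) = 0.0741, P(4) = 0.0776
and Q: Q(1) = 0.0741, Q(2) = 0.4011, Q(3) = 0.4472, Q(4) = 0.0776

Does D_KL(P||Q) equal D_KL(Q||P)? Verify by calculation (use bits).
D_KL(P||Q) = 0.9676 bits, D_KL(Q||P) = 0.9676 bits. Yes — for this pair D_KL(P||Q) = D_KL(Q||P).

D_KL(P||Q) = Σ P(x) log₂(P(x)/Q(x))

Computing term by term:
  P(1)·log₂(P(1)/Q(1)) = 0.4472·log₂(0.4472/0.0741) = 1.15976
  P(2)·log₂(P(2)/Q(2)) = 0.4011·log₂(0.4011/0.4011) = 0.00000
  P(3)·log₂(P(3)/Q(3)) = 0.0741·log₂(0.0741/0.4472) = -0.19217
  P(4)·log₂(P(4)/Q(4)) = 0.0776·log₂(0.0776/0.0776) = 0.00000

D_KL(P||Q) = 1.15976 + 0.00000 - 0.19217 + 0.00000 = 0.96759 ≈ 0.9676 bits

D_KL(Q||P) = Σ Q(x) log₂(Q(x)/P(x))

Computing term by term:
  Q(1)·log₂(Q(1)/P(1)) = 0.0741·log₂(0.0741/0.4472) = -0.19217
  Q(2)·log₂(Q(2)/P(2)) = 0.4011·log₂(0.4011/0.4011) = 0.00000
  Q(3)·log₂(Q(3)/P(3)) = 0.4472·log₂(0.4472/0.0741) = 1.15976
  Q(4)·log₂(Q(4)/P(4)) = 0.0776·log₂(0.0776/0.0776) = 0.00000

D_KL(Q||P) = -0.19217 + 0.00000 + 1.15976 + 0.00000 = 0.96759 ≈ 0.9676 bits

These ARE equal here. Q is P with outcomes relabeled (Q(1) = P(3), Q(3) = P(1)) by a relabeling that is its own inverse, so the two sums contain exactly the same terms in a different order. This is a special case — KL divergence is not symmetric in general: D_KL(P||Q) ≠ D_KL(Q||P) for most P, Q.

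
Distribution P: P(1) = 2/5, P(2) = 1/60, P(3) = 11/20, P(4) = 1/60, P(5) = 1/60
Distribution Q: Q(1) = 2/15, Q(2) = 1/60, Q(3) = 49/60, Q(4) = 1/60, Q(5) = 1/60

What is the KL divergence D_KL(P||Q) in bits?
0.3203 bits

D_KL(P||Q) = Σ P(x) log₂(P(x)/Q(x))

Computing term by term:
  P(1)·log₂(P(1)/Q(1)) = (2/5)·log₂((2/5)/(2/15)) = 0.63399
  P(2)·log₂(P(2)/Q(2)) = (1/60)·log₂((1/60)/(1/60)) = 0.00000
  P(3)·log₂(P(3)/Q(3)) = (11/20)·log₂((11/20)/(49/60)) = -0.31367
  P(4)·log₂(P(4)/Q(4)) = (1/60)·log₂((1/60)/(1/60)) = 0.00000
  P(5)·log₂(P(5)/Q(5)) = (1/60)·log₂((1/60)/(1/60)) = 0.00000

D_KL(P||Q) = 0.63399 + 0.00000 - 0.31367 + 0.00000 + 0.00000 = 0.32032 ≈ 0.3203 bits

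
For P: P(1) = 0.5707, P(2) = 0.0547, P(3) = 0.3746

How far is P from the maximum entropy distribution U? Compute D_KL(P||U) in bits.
0.3632 bits

U(i) = 1/3 for all i

D_KL(P||U) = Σ P(x) log₂(P(x) / (1/3))
           = Σ P(x) log₂(P(x)) + log₂(3)
           = log₂(3) - H(P)

H(P) = -Σ P(x) log₂(P(x)):
  -P(1)·log₂(P(1)) = -(0.5707)·log₂(0.5707) = 0.46181
  -P(2)·log₂(P(2)) = -(0.0547)·log₂(0.0547) = 0.22932
  -P(3)·log₂(P(3)) = -(0.3746)·log₂(0.3746) = 0.53065
H(P) = 0.46181 + 0.22932 + 0.53065 = 1.22178 bits

log₂(3) = 1.58496 bits

D_KL(P||U) = 1.58496 - 1.22178 = 0.36318 ≈ 0.3632 bits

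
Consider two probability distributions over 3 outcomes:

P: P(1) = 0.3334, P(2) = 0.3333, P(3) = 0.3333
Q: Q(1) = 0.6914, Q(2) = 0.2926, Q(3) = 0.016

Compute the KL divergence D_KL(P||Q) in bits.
1.1719 bits

D_KL(P||Q) = Σ P(x) log₂(P(x)/Q(x))

Computing term by term:
  P(1)·log₂(P(1)/Q(1)) = 0.3334·log₂(0.3334/0.6914) = -0.35083
  P(2)·log₂(P(2)/Q(2)) = 0.3333·log₂(0.3333/0.2926) = 0.06262
  P(3)·log₂(P(3)/Q(3)) = 0.3333·log₂(0.3333/0.016) = 1.46008

D_KL(P||Q) = -0.35083 + 0.06262 + 1.46008 = 1.17187 ≈ 1.1719 bits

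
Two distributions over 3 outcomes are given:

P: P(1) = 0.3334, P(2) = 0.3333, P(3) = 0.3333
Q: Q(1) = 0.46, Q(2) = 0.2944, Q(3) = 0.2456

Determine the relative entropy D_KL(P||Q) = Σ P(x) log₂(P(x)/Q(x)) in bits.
0.0517 bits

D_KL(P||Q) = Σ P(x) log₂(P(x)/Q(x))

Computing term by term:
  P(1)·log₂(P(1)/Q(1)) = 0.3334·log₂(0.3334/0.46) = -0.15482
  P(2)·log₂(P(2)/Q(2)) = 0.3333·log₂(0.3333/0.2944) = 0.05968
  P(3)·log₂(P(3)/Q(3)) = 0.3333·log₂(0.3333/0.2456) = 0.14682

D_KL(P||Q) = -0.15482 + 0.05968 + 0.14682 = 0.05168 ≈ 0.0517 bits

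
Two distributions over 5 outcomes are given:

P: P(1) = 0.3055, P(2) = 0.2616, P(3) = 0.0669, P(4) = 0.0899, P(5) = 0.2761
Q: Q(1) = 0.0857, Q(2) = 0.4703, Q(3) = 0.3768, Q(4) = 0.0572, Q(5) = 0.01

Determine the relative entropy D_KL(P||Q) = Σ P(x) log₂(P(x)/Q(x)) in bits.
1.5524 bits

D_KL(P||Q) = Σ P(x) log₂(P(x)/Q(x))

Computing term by term:
  P(1)·log₂(P(1)/Q(1)) = 0.3055·log₂(0.3055/0.0857) = 0.56023
  P(2)·log₂(P(2)/Q(2)) = 0.2616·log₂(0.2616/0.4703) = -0.22137
  P(3)·log₂(P(3)/Q(3)) = 0.0669·log₂(0.0669/0.3768) = -0.16683
  P(4)·log₂(P(4)/Q(4)) = 0.0899·log₂(0.0899/0.0572) = 0.05864
  P(5)·log₂(P(5)/Q(5)) = 0.2761·log₂(0.2761/0.01) = 1.32172

D_KL(P||Q) = 0.56023 - 0.22137 - 0.16683 + 0.05864 + 1.32172 = 1.55239 ≈ 1.5524 bits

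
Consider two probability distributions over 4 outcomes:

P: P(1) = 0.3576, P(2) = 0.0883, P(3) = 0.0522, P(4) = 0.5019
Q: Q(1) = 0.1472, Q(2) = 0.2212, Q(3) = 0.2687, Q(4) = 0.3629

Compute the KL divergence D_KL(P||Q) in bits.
0.4524 bits

D_KL(P||Q) = Σ P(x) log₂(P(x)/Q(x))

Computing term by term:
  P(1)·log₂(P(1)/Q(1)) = 0.3576·log₂(0.3576/0.1472) = 0.45793
  P(2)·log₂(P(2)/Q(2)) = 0.0883·log₂(0.0883/0.2212) = -0.11699
  P(3)·log₂(P(3)/Q(3)) = 0.0522·log₂(0.0522/0.2687) = -0.12339
  P(4)·log₂(P(4)/Q(4)) = 0.5019·log₂(0.5019/0.3629) = 0.23480

D_KL(P||Q) = 0.45793 - 0.11699 - 0.12339 + 0.23480 = 0.45235 ≈ 0.4524 bits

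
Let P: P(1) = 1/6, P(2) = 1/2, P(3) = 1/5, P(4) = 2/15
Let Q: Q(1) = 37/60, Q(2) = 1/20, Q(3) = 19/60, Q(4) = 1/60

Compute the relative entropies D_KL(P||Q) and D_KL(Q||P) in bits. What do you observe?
D_KL(P||Q) = 1.6138 bits, D_KL(Q||P) = 1.1578 bits. The two directions give different values (D_KL(P||Q) exceeds D_KL(Q||P) by 0.4560 bits): KL divergence is asymmetric.

D_KL(P||Q) = Σ P(x) log₂(P(x)/Q(x))

Computing term by term:
  P(1)·log₂(P(1)/Q(1)) = (1/6)·log₂((1/6)/(37/60)) = -0.31459
  P(2)·log₂(P(2)/Q(2)) = (1/2)·log₂((1/2)/(1/20)) = 1.66096
  P(3)·log₂(P(3)/Q(3)) = (1/5)·log₂((1/5)/(19/60)) = -0.13259
  P(4)·log₂(P(4)/Q(4)) = (2/15)·log₂((2/15)/(1/60)) = 0.40000

D_KL(P||Q) = -0.31459 + 1.66096 - 0.13259 + 0.40000 = 1.61378 ≈ 1.6138 bits

D_KL(Q||P) = Σ Q(x) log₂(Q(x)/P(x))

Computing term by term:
  Q(1)·log₂(Q(1)/P(1)) = (37/60)·log₂((37/60)/(1/6)) = 1.16397
  Q(2)·log₂(Q(2)/P(2)) = (1/20)·log₂((1/20)/(1/2)) = -0.16610
  Q(3)·log₂(Q(3)/P(3)) = (19/60)·log₂((19/60)/(1/5)) = 0.20994
  Q(4)·log₂(Q(4)/P(4)) = (1/60)·log₂((1/60)/(2/15)) = -0.05000

D_KL(Q||P) = 1.16397 - 0.16610 + 0.20994 - 0.05000 = 1.15781 ≈ 1.1578 bits

These are NOT equal (difference: 0.4560 bits). KL divergence is asymmetric: D_KL(P||Q) ≠ D_KL(Q||P) in general.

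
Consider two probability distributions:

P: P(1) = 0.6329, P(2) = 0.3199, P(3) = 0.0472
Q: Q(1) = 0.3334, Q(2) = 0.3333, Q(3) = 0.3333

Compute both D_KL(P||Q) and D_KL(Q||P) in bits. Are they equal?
D_KL(P||Q) = 0.4332 bits, D_KL(Q||P) = 0.6513 bits. No, they are not equal.

D_KL(P||Q) = Σ P(x) log₂(P(x)/Q(x))

Computing term by term:
  P(1)·log₂(P(1)/Q(1)) = 0.6329·log₂(0.6329/0.3334) = 0.58526
  P(2)·log₂(P(2)/Q(2)) = 0.3199·log₂(0.3199/0.3333) = -0.01894
  P(3)·log₂(P(3)/Q(3)) = 0.0472·log₂(0.0472/0.3333) = -0.13310

D_KL(P||Q) = 0.58526 - 0.01894 - 0.13310 = 0.43322 ≈ 0.4332 bits

D_KL(Q||P) = Σ Q(x) log₂(Q(x)/P(x))

Computing term by term:
  Q(1)·log₂(Q(1)/P(1)) = 0.3334·log₂(0.3334/0.6329) = -0.30830
  Q(2)·log₂(Q(2)/P(2)) = 0.3333·log₂(0.3333/0.3199) = 0.01973
  Q(3)·log₂(Q(3)/P(3)) = 0.3333·log₂(0.3333/0.0472) = 0.93989

D_KL(Q||P) = -0.30830 + 0.01973 + 0.93989 = 0.65132 ≈ 0.6513 bits

These are NOT equal (difference: 0.2181 bits). KL divergence is asymmetric: D_KL(P||Q) ≠ D_KL(Q||P) in general.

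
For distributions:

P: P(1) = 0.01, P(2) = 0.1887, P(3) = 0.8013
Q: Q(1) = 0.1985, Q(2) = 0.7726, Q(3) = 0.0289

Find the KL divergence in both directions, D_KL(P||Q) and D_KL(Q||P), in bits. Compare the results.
D_KL(P||Q) = 3.4139 bits, D_KL(Q||P) = 2.2884 bits. D_KL(P||Q) is larger than D_KL(Q||P) by 1.1255 bits; the two directions differ.

D_KL(P||Q) = Σ P(x) log₂(P(x)/Q(x))

Computing term by term:
  P(1)·log₂(P(1)/Q(1)) = 0.01·log₂(0.01/0.1985) = -0.04311
  P(2)·log₂(P(2)/Q(2)) = 0.1887·log₂(0.1887/0.7726) = -0.38375
  P(3)·log₂(P(3)/Q(3)) = 0.8013·log₂(0.8013/0.0289) = 3.84079

D_KL(P||Q) = -0.04311 - 0.38375 + 3.84079 = 3.41393 ≈ 3.4139 bits

D_KL(Q||P) = Σ Q(x) log₂(Q(x)/P(x))

Computing term by term:
  Q(1)·log₂(Q(1)/P(1)) = 0.1985·log₂(0.1985/0.01) = 0.85575
  Q(2)·log₂(Q(2)/P(2)) = 0.7726·log₂(0.7726/0.1887) = 1.57118
  Q(3)·log₂(Q(3)/P(3)) = 0.0289·log₂(0.0289/0.8013) = -0.13852

D_KL(Q||P) = 0.85575 + 1.57118 - 0.13852 = 2.28841 ≈ 2.2884 bits

These are NOT equal (difference: 1.1255 bits). KL divergence is asymmetric: D_KL(P||Q) ≠ D_KL(Q||P) in general.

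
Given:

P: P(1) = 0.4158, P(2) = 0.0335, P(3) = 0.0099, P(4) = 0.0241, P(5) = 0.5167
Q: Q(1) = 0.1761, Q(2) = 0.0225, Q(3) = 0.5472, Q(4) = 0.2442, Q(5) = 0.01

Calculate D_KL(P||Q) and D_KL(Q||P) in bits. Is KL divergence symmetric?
D_KL(P||Q) = 3.3375 bits, D_KL(Q||P) = 3.6952 bits. No, KL divergence is not symmetric.

D_KL(P||Q) = Σ P(x) log₂(P(x)/Q(x))

Computing term by term:
  P(1)·log₂(P(1)/Q(1)) = 0.4158·log₂(0.4158/0.1761) = 0.51538
  P(2)·log₂(P(2)/Q(2)) = 0.0335·log₂(0.0335/0.0225) = 0.01924
  P(3)·log₂(P(3)/Q(3)) = 0.0099·log₂(0.0099/0.5472) = -0.05731
  P(4)·log₂(P(4)/Q(4)) = 0.0241·log₂(0.0241/0.2442) = -0.08052
  P(5)·log₂(P(5)/Q(5)) = 0.5167·log₂(0.5167/0.01) = 2.94067

D_KL(P||Q) = 0.51538 + 0.01924 - 0.05731 - 0.08052 + 2.94067 = 3.33746 ≈ 3.3375 bits

D_KL(Q||P) = Σ Q(x) log₂(Q(x)/P(x))

Computing term by term:
  Q(1)·log₂(Q(1)/P(1)) = 0.1761·log₂(0.1761/0.4158) = -0.21828
  Q(2)·log₂(Q(2)/P(2)) = 0.0225·log₂(0.0225/0.0335) = -0.01292
  Q(3)·log₂(Q(3)/P(3)) = 0.5472·log₂(0.5472/0.0099) = 3.16746
  Q(4)·log₂(Q(4)/P(4)) = 0.2442·log₂(0.2442/0.0241) = 0.81586
  Q(5)·log₂(Q(5)/P(5)) = 0.01·log₂(0.01/0.5167) = -0.05691

D_KL(Q||P) = -0.21828 - 0.01292 + 3.16746 + 0.81586 - 0.05691 = 3.69521 ≈ 3.6952 bits

These are NOT equal (difference: 0.3577 bits). KL divergence is asymmetric: D_KL(P||Q) ≠ D_KL(Q||P) in general.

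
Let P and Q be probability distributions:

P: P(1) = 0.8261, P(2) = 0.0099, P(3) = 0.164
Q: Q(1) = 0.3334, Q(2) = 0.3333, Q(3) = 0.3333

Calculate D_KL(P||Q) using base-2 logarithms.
0.8634 bits

D_KL(P||Q) = Σ P(x) log₂(P(x)/Q(x))

Computing term by term:
  P(1)·log₂(P(1)/Q(1)) = 0.8261·log₂(0.8261/0.3334) = 1.08142
  P(2)·log₂(P(2)/Q(2)) = 0.0099·log₂(0.0099/0.3333) = -0.05023
  P(3)·log₂(P(3)/Q(3)) = 0.164·log₂(0.164/0.3333) = -0.16779

D_KL(P||Q) = 1.08142 - 0.05023 - 0.16779 = 0.86340 ≈ 0.8634 bits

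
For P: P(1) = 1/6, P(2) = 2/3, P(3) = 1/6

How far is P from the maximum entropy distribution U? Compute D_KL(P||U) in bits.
0.3333 bits

U(i) = 1/3 for all i

D_KL(P||U) = Σ P(x) log₂(P(x) / (1/3))
           = Σ P(x) log₂(P(x)) + log₂(3)
           = log₂(3) - H(P)

H(P) = -Σ P(x) log₂(P(x)):
  -P(1)·log₂(P(1)) = -(1/6)·log₂(1/6) = 0.43083
  -P(2)·log₂(P(2)) = -(2/3)·log₂(2/3) = 0.38998
  -P(3)·log₂(P(3)) = -(1/6)·log₂(1/6) = 0.43083
H(P) = 0.43083 + 0.38998 + 0.43083 = 1.25164 bits

log₂(3) = 1.58496 bits

D_KL(P||U) = 1.58496 - 1.25164 = 0.33332 ≈ 0.3333 bits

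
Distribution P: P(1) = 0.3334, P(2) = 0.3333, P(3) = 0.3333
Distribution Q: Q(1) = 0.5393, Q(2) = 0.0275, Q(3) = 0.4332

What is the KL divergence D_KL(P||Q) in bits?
0.8423 bits

D_KL(P||Q) = Σ P(x) log₂(P(x)/Q(x))

Computing term by term:
  P(1)·log₂(P(1)/Q(1)) = 0.3334·log₂(0.3334/0.5393) = -0.23132
  P(2)·log₂(P(2)/Q(2)) = 0.3333·log₂(0.3333/0.0275) = 1.19965
  P(3)·log₂(P(3)/Q(3)) = 0.3333·log₂(0.3333/0.4332) = -0.12606

D_KL(P||Q) = -0.23132 + 1.19965 - 0.12606 = 0.84227 ≈ 0.8423 bits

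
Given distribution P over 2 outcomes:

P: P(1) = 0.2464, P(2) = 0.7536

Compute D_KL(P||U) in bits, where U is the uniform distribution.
0.1945 bits

U(i) = 1/2 for all i

D_KL(P||U) = Σ P(x) log₂(P(x) / (1/2))
           = Σ P(x) log₂(P(x)) + log₂(2)
           = log₂(2) - H(P)

H(P) = -Σ P(x) log₂(P(x)):
  -P(1)·log₂(P(1)) = -(0.2464)·log₂(0.2464) = 0.49796
  -P(2)·log₂(P(2)) = -(0.7536)·log₂(0.7536) = 0.30757
H(P) = 0.49796 + 0.30757 = 0.80553 bits

log₂(2) = 1.00000 bits

D_KL(P||U) = 1.00000 - 0.80553 = 0.19447 ≈ 0.1945 bits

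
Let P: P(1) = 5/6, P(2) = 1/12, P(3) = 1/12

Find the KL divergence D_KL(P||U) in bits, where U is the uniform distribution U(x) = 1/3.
0.7683 bits

U(i) = 1/3 for all i

D_KL(P||U) = Σ P(x) log₂(P(x) / (1/3))
           = Σ P(x) log₂(P(x)) + log₂(3)
           = log₂(3) - H(P)

H(P) = -Σ P(x) log₂(P(x)):
  -P(1)·log₂(P(1)) = -(5/6)·log₂(5/6) = 0.21920
  -P(2)·log₂(P(2)) = -(1/12)·log₂(1/12) = 0.29875
  -P(3)·log₂(P(3)) = -(1/12)·log₂(1/12) = 0.29875
H(P) = 0.21920 + 0.29875 + 0.29875 = 0.81670 bits

log₂(3) = 1.58496 bits

D_KL(P||U) = 1.58496 - 0.81670 = 0.76826 ≈ 0.7683 bits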